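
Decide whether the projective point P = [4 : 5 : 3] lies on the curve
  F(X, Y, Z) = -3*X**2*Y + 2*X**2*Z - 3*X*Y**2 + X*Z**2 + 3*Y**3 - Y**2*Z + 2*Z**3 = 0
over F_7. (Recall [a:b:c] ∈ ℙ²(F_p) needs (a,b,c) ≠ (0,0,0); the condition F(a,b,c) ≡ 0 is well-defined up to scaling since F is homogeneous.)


F(4,5,3) ≡ 2 (mod 7); P is NOT on the curve.

Evaluate F(4, 5, 3) term-by-term (mod 7).
  -3*X**2*Y ↦ -3·16·5·1 = -240
  2*X**2*Z ↦ 2·16·1·3 = 96
  -3*X*Y**2 ↦ -3·4·25·1 = -300
  X*Z**2 ↦ 1·4·1·9 = 36
  3*Y**3 ↦ 3·1·125·1 = 375
  -Y**2*Z ↦ -1·1·25·3 = -75
  2*Z**3 ↦ 2·1·1·27 = 54
Sum: F(4, 5, 3) = (-240) + (96) + (-300) + (36) + (375) + (-75) + (54) = -54.
Reducing mod 7: -54 ≡ 2 (mod 7).
Since F(a, b, c) ≡ 2 ≠ 0 (mod 7), P does NOT lie on the curve.


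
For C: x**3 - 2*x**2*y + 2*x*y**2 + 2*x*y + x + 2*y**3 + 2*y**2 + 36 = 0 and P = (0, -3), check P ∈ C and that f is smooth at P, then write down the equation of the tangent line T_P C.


Tangent line at P: 13*x + 42*y + 126 = 0.

Step 1: f(0, -3) = 0, so P lies on C.
Step 2: partial derivatives
  f_x(x, y) = 3*x**2 - 4*x*y + 2*y**2 + 2*y + 1, f_y(x, y) = -2*x**2 + 4*x*y + 2*x + 6*y**2 + 4*y.
  f_x(P) = 13, f_y(P) = 42 (gradient nonzero, so P is smooth).
Step 3: tangent line at P: 13·(x − 0) + 42·(y − -3) = 0.
Expanding: 13*x + 42*y + 126 = 0.


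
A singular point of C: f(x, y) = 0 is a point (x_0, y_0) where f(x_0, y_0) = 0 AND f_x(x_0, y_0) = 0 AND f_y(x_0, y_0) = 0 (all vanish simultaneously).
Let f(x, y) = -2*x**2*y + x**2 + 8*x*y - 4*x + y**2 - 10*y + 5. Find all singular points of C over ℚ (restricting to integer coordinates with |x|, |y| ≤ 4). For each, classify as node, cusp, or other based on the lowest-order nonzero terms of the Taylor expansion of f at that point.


Singular points: {(2, 1)}; classification: node.

Compute partial derivatives:
  f_x = -4*x*y + 2*x + 8*y - 4.
  f_y = -2*x**2 + 8*x + 2*y - 10.
Scan x_0 ∈ {−4, ..., 4}. For each x_0, f_y(x_0, y) is a polynomial in y; find its integer roots y ∈ {−4, ..., 4}, then test f_x and f at those candidates.
  x = -4: f_y(-4, y) = 2*y - 74; no integer root y with |y| ≤ 4.
  x = -3: f_y(-3, y) = 2*y - 52; no integer root y with |y| ≤ 4.
  x = -2: f_y(-2, y) = 2*y - 34; no integer root y with |y| ≤ 4.
  x = -1: f_y(-1, y) = 2*y - 20; no integer root y with |y| ≤ 4.
  x = 0: f_y(0, y) = 2*y - 10; no integer root y with |y| ≤ 4.
  x = 1: f_y(1, y) = 2*y - 4; vanishes at y ∈ {2}. (1, 2): f_x = 6 ≠ 0.
  x = 2: f_y(2, y) = 2*y - 2; vanishes at y ∈ {1}. (2, 1): f_x = 0, f = 0 — SINGULAR.
  x = 3: f_y(3, y) = 2*y - 4; vanishes at y ∈ {2}. (3, 2): f_x = -6 ≠ 0.
  x = 4: f_y(4, y) = 2*y - 10; no integer root y with |y| ≤ 4.
Only singular point on the grid: (2, 1).
Classify: substitute x = 2 + u, y = 1 + v and expand: f = -2*u**2*v - u**2 + v**2.
No constant or linear terms (consistent with a singular point). Quadratic part: -u**2 + v**2. Cubic part: -2*u**2*v.
The quadratic part v**2 - u**2 = (v − u)(v + u) splits into two distinct linear factors, so there are two distinct tangent lines y − 1 = ±(x − 2) — this is a node (ordinary double point).
Classification: node.


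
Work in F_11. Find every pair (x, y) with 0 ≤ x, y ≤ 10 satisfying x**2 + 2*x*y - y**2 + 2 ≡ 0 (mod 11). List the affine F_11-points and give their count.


Affine F_11-points: {(1, 3), (1, 10), (3, 0), (3, 6), (4, 3), (4, 5), (7, 6), (7, 8), (8, 0), (8, 5), (10, 1), (10, 8)}; count = 12.

For each of the 121 pairs (x, y) ∈ F_11², evaluate f(x, y) mod 11. Record the zeros.
  x = 0: [0↦2, 1↦1, 2↦9, 3↦4, 4↦8, 5↦10, 6↦10, 7↦8, 8↦4, 9↦9, 10↦1]  zeros at y ∈ ∅
  x = 1: [0↦3, 1↦4, 2↦3, 3↦0, 4↦6, 5↦10, 6↦1, 7↦1, 8↦10, 9↦6, 10↦0]  zeros at y ∈ {3, 10}
  x = 2: [0↦6, 1↦9, 2↦10, 3↦9, 4↦6, 5↦1, 6↦5, 7↦7, 8↦7, 9↦5, 10↦1]  zeros at y ∈ ∅
  x = 3: [0↦0, 1↦5, 2↦8, 3↦9, 4↦8, 5↦5, 6↦0, 7↦4, 8↦6, 9↦6, 10↦4]  zeros at y ∈ {0, 6}
  x = 4: [0↦7, 1↦3, 2↦8, 3↦0, 4↦1, 5↦0, 6↦8, 7↦3, 8↦7, 9↦9, 10↦9]  zeros at y ∈ {3, 5}
  x = 5: [0↦5, 1↦3, 2↦10, 3↦4, 4↦7, 5↦8, 6↦7, 7↦4, 8↦10, 9↦3, 10↦5]  zeros at y ∈ ∅
  x = 6: [0↦5, 1↦5, 2↦3, 3↦10, 4↦4, 5↦7, 6↦8, 7↦7, 8↦4, 9↦10, 10↦3]  zeros at y ∈ ∅
  x = 7: [0↦7, 1↦9, 2↦9, 3↦7, 4↦3, 5↦8, 6↦0, 7↦1, 8↦0, 9↦8, 10↦3]  zeros at y ∈ {6, 8}
  x = 8: [0↦0, 1↦4, 2↦6, 3↦6, 4↦4, 5↦0, 6↦5, 7↦8, 8↦9, 9↦8, 10↦5]  zeros at y ∈ {0, 5}
  x = 9: [0↦6, 1↦1, 2↦5, 3↦7, 4↦7, 5↦5, 6↦1, 7↦6, 8↦9, 9↦10, 10↦9]  zeros at y ∈ ∅
  x = 10: [0↦3, 1↦0, 2↦6, 3↦10, 4↦1, 5↦1, 6↦10, 7↦6, 8↦0, 9↦3, 10↦4]  zeros at y ∈ {1, 8}
Collecting zeros: affine points = {(1, 3), (1, 10), (3, 0), (3, 6), (4, 3), (4, 5), (7, 6), (7, 8), (8, 0), (8, 5), (10, 1), (10, 8)}.
Total count |C(F_11)_aff| = 12.


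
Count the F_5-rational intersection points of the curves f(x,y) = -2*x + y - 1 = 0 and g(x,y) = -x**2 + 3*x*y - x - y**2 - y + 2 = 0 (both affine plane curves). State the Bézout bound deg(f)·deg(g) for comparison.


Common zeros: {(0, 1), (4, 4)}; count = 2; Bézout bound = 2.

deg(f) = 1, deg(g) = 2, so Bézout bound = 2.
Scan x ∈ F_5. For each x, list the y ∈ F_5 with f(x, y) ≡ 0 and those with g(x, y) ≡ 0 (mod 5); the common zeros in that column are the intersection.
  x = 0: f ≡ 0 at y ∈ {1}; g ≡ 0 at y ∈ {1, 3}; common: {1}.
  x = 1: f ≡ 0 at y ∈ {3}; g ≡ 0 at y ∈ {0, 2}; common: ∅.
  x = 2: f ≡ 0 at y ∈ {0}; g ≡ 0 at y ∈ {1, 4}; common: ∅.
  x = 3: f ≡ 0 at y ∈ {2}; g ≡ 0 at y ∈ {0, 3}; common: ∅.
  x = 4: f ≡ 0 at y ∈ {4}; g ≡ 0 at y ∈ {2, 4}; common: {4}.
Collecting: common zeros = {(0, 1), (4, 4)}, so the count is 2.
Comparison with the Bézout bound: 2 ≤ 2 = deg(f)·deg(g), as expected for curves with no common component (the bound is attained).


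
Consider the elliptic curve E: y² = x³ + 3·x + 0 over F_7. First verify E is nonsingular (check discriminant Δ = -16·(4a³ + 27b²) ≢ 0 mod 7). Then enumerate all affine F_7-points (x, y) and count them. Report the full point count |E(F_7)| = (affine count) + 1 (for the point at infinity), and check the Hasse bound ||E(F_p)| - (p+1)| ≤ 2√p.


Affine points = {(0, 0), (1, 2), (1, 5), (2, 0), (3, 1), (3, 6), (5, 0)}; affine count = 7; |E(F_7)| = 8.

Discriminant check: Δ ∝ 4a³ + 27b² = 4·3³ + 27·0² = 4·27 + 27·0 ≡ 3 (mod 7). Nonzero ⇒ E is nonsingular.
For each x ∈ F_7, compute rhs = x³ + 3·x + 0 mod 7, then count y ∈ F_7 with y² ≡ rhs.
  x = 0: rhs = 0, matching y values: 0 (1 points).
  x = 1: rhs = 4, matching y values: 2, 5 (2 points).
  x = 2: rhs = 0, matching y values: 0 (1 points).
  x = 3: rhs = 1, matching y values: 1, 6 (2 points).
  x = 4: rhs = 6, matching y values: none (0 points).
  x = 5: rhs = 0, matching y values: 0 (1 points).
  x = 6: rhs = 3, matching y values: none (0 points).
Total affine count: 7.
Full point count |E(F_7)| = 7 + 1 = 8.
Hasse bound: |8 − (7+1)| = |0| = 0 ≤ 2√7 ≈ 5.2915 ✓.


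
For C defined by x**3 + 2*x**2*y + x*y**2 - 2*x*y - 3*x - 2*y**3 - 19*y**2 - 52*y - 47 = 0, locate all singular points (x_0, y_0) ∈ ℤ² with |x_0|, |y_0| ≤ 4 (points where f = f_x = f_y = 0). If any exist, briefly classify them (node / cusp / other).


Singular points: {(2, -3)}; classification: cusp.

Compute partial derivatives:
  f_x = 3*x**2 + 4*x*y + y**2 - 2*y - 3.
  f_y = 2*x**2 + 2*x*y - 2*x - 6*y**2 - 38*y - 52.
Scan x_0 ∈ {−4, ..., 4}. For each x_0, f_y(x_0, y) is a polynomial in y; find its integer roots y ∈ {−4, ..., 4}, then test f_x and f at those candidates.
  x = -4: f_y(-4, y) = -6*y**2 - 46*y - 12; no integer root y with |y| ≤ 4.
  x = -3: f_y(-3, y) = -6*y**2 - 44*y - 28; no integer root y with |y| ≤ 4.
  x = -2: f_y(-2, y) = -6*y**2 - 42*y - 40; no integer root y with |y| ≤ 4.
  x = -1: f_y(-1, y) = -6*y**2 - 40*y - 48; no integer root y with |y| ≤ 4.
  x = 0: f_y(0, y) = -6*y**2 - 38*y - 52; vanishes at y ∈ {-2}. (0, -2): f_x = 5 ≠ 0.
  x = 1: f_y(1, y) = -6*y**2 - 36*y - 52; no integer root y with |y| ≤ 4.
  x = 2: f_y(2, y) = -6*y**2 - 34*y - 48; vanishes at y ∈ {-3}. (2, -3): f_x = 0, f = 0 — SINGULAR.
  x = 3: f_y(3, y) = -6*y**2 - 32*y - 40; vanishes at y ∈ {-2}. (3, -2): f_x = 8 ≠ 0.
  x = 4: f_y(4, y) = -6*y**2 - 30*y - 28; no integer root y with |y| ≤ 4.
Only singular point on the grid: (2, -3).
Classify: substitute x = 2 + u, y = -3 + v and expand: f = u**3 + 2*u**2*v + u*v**2 - 2*v**3 + v**2.
No constant or linear terms (consistent with a singular point). Quadratic part: v**2. Cubic part: u**3 + 2*u**2*v + u*v**2 - 2*v**3.
The quadratic part v**2 is a perfect square, so there is a single (double) tangent line v = 0, i.e. y = -3. Restricting the cubic part to that line (v = 0) leaves u**3 ≠ 0, so f is not divisible by v and the branch is v² ≈ -u**3 to lowest order — this is a cusp.
Classification: cusp.


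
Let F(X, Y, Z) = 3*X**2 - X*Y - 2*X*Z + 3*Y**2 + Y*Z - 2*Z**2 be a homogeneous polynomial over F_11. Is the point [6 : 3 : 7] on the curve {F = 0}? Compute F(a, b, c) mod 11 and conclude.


F(6,3,7) ≡ 0 (mod 11); P is on the curve.

Evaluate F(6, 3, 7) term-by-term (mod 11).
  3*X**2 ↦ 3·36·1·1 = 108
  -X*Y ↦ -1·6·3·1 = -18
  -2*X*Z ↦ -2·6·1·7 = -84
  3*Y**2 ↦ 3·1·9·1 = 27
  Y*Z ↦ 1·1·3·7 = 21
  -2*Z**2 ↦ -2·1·1·49 = -98
Sum: F(6, 3, 7) = (108) + (-18) + (-84) + (27) + (21) + (-98) = -44.
Reducing mod 11: -44 ≡ 0 (mod 11).
Since F(a, b, c) ≡ 0 (mod 11), P lies on the curve.


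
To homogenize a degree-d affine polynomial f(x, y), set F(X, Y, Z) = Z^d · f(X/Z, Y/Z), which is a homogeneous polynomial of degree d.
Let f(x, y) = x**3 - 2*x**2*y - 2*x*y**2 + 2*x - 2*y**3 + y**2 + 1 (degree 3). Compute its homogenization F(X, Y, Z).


F(X, Y, Z) = X**3 - 2*X**2*Y - 2*X*Y**2 + 2*X*Z**2 - 2*Y**3 + Y**2*Z + Z**3

deg(f) = 3.
Substitute x = X/Z, y = Y/Z into f, then multiply by Z^3.
  monomial 1·x^3·y^0 ↦ 1·X^3·Y^0·Z^0.
  monomial -2·x^2·y^1 ↦ -2·X^2·Y^1·Z^0.
  monomial -2·x^1·y^2 ↦ -2·X^1·Y^2·Z^0.
  monomial 2·x^1·y^0 ↦ 2·X^1·Y^0·Z^2.
  monomial -2·x^0·y^3 ↦ -2·X^0·Y^3·Z^0.
  monomial 1·x^0·y^2 ↦ 1·X^0·Y^2·Z^1.
  monomial 1·x^0·y^0 ↦ 1·X^0·Y^0·Z^3.
Collecting: F(X, Y, Z) = X**3 - 2*X**2*Y - 2*X*Y**2 + 2*X*Z**2 - 2*Y**3 + Y**2*Z + Z**3.


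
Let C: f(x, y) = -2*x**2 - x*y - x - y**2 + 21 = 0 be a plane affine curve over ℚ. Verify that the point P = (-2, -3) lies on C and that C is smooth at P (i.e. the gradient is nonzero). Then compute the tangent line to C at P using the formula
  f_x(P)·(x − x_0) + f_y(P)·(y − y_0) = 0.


Tangent line at P: 10*x + 8*y + 44 = 0.

Step 1: f(-2, -3) = 0, so P lies on C.
Step 2: partial derivatives
  f_x(x, y) = -4*x - y - 1, f_y(x, y) = -x - 2*y.
  f_x(P) = 10, f_y(P) = 8 (gradient nonzero, so P is smooth).
Step 3: tangent line at P: 10·(x − -2) + 8·(y − -3) = 0.
Expanding: 10*x + 8*y + 44 = 0.


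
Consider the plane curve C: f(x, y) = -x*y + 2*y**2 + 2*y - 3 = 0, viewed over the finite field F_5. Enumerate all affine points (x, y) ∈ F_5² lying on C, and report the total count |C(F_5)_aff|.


Affine F_5-points: {(1, 1), (2, 2), (2, 3), (3, 4)}; count = 4.

For each of the 25 pairs (x, y) ∈ F_5², evaluate f(x, y) mod 5. Record the zeros.
  x = 0: [0↦2, 1↦1, 2↦4, 3↦1, 4↦2]  zeros at y ∈ ∅
  x = 1: [0↦2, 1↦0, 2↦2, 3↦3, 4↦3]  zeros at y ∈ {1}
  x = 2: [0↦2, 1↦4, 2↦0, 3↦0, 4↦4]  zeros at y ∈ {2, 3}
  x = 3: [0↦2, 1↦3, 2↦3, 3↦2, 4↦0]  zeros at y ∈ {4}
  x = 4: [0↦2, 1↦2, 2↦1, 3↦4, 4↦1]  zeros at y ∈ ∅
Collecting zeros: affine points = {(1, 1), (2, 2), (2, 3), (3, 4)}.
Total count |C(F_5)_aff| = 4.


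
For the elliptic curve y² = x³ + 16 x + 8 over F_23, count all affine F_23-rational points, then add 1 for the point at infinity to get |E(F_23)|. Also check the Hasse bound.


Affine points = {(0, 10), (0, 13), (1, 5), (1, 18), (2, 5), (2, 18), (5, 11), (5, 12), (7, 7), (7, 16), (8, 2), (8, 21), (10, 8), (10, 15), (14, 3), (14, 20), (15, 9), (15, 14), (16, 6), (16, 17), (17, 8), (17, 15), (19, 8), (19, 15), (20, 5), (20, 18)}; affine count = 26; |E(F_23)| = 27.

Discriminant check: Δ ∝ 4a³ + 27b² = 4·16³ + 27·8² = 4·4096 + 27·64 ≡ 11 (mod 23). Nonzero ⇒ E is nonsingular.
For each x ∈ F_23, compute rhs = x³ + 16·x + 8 mod 23, then count y ∈ F_23 with y² ≡ rhs.
  x = 0: rhs = 8, matching y values: 10, 13 (2 points).
  x = 1: rhs = 2, matching y values: 5, 18 (2 points).
  x = 2: rhs = 2, matching y values: 5, 18 (2 points).
  x = 3: rhs = 14, matching y values: none (0 points).
  x = 4: rhs = 21, matching y values: none (0 points).
  x = 5: rhs = 6, matching y values: 11, 12 (2 points).
  x = 6: rhs = 21, matching y values: none (0 points).
  x = 7: rhs = 3, matching y values: 7, 16 (2 points).
  x = 8: rhs = 4, matching y values: 2, 21 (2 points).
  x = 9: rhs = 7, matching y values: none (0 points).
  x = 10: rhs = 18, matching y values: 8, 15 (2 points).
  x = 11: rhs = 20, matching y values: none (0 points).
  x = 12: rhs = 19, matching y values: none (0 points).
  x = 13: rhs = 21, matching y values: none (0 points).
  x = 14: rhs = 9, matching y values: 3, 20 (2 points).
  x = 15: rhs = 12, matching y values: 9, 14 (2 points).
  x = 16: rhs = 13, matching y values: 6, 17 (2 points).
  x = 17: rhs = 18, matching y values: 8, 15 (2 points).
  x = 18: rhs = 10, matching y values: none (0 points).
  x = 19: rhs = 18, matching y values: 8, 15 (2 points).
  x = 20: rhs = 2, matching y values: 5, 18 (2 points).
  x = 21: rhs = 14, matching y values: none (0 points).
  x = 22: rhs = 14, matching y values: none (0 points).
Total affine count: 26.
Full point count |E(F_23)| = 26 + 1 = 27.
Hasse bound: |27 − (23+1)| = |3| = 3 ≤ 2√23 ≈ 9.5917 ✓.


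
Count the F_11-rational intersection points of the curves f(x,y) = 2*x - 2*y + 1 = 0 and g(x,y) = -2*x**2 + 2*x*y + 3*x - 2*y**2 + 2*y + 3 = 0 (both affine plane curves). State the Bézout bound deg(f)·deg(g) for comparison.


Common zeros: {(1, 7)}; count = 1; Bézout bound = 2.

deg(f) = 1, deg(g) = 2, so Bézout bound = 2.
Scan x ∈ F_11. For each x, list the y ∈ F_11 with f(x, y) ≡ 0 and those with g(x, y) ≡ 0 (mod 11); the common zeros in that column are the intersection.
  x = 0: f ≡ 0 at y ∈ {6}; g ≡ 0 at y ∈ ∅; common: ∅.
  x = 1: f ≡ 0 at y ∈ {7}; g ≡ 0 at y ∈ {6, 7}; common: {7}.
  x = 2: f ≡ 0 at y ∈ {8}; g ≡ 0 at y ∈ {7}; common: ∅.
  x = 3: f ≡ 0 at y ∈ {9}; g ≡ 0 at y ∈ {1, 3}; common: ∅.
  x = 4: f ≡ 0 at y ∈ {10}; g ≡ 0 at y ∈ ∅; common: ∅.
  x = 5: f ≡ 0 at y ∈ {0}; g ≡ 0 at y ∈ {1, 5}; common: ∅.
  x = 6: f ≡ 0 at y ∈ {1}; g ≡ 0 at y ∈ ∅; common: ∅.
  x = 7: f ≡ 0 at y ∈ {2}; g ≡ 0 at y ∈ {3, 5}; common: ∅.
  x = 8: f ≡ 0 at y ∈ {3}; g ≡ 0 at y ∈ {10}; common: ∅.
  x = 9: f ≡ 0 at y ∈ {4}; g ≡ 0 at y ∈ {0, 10}; common: ∅.
  x = 10: f ≡ 0 at y ∈ {5}; g ≡ 0 at y ∈ ∅; common: ∅.
Collecting: common zeros = {(1, 7)}, so the count is 1.
Comparison with the Bézout bound: 1 ≤ 2 = deg(f)·deg(g), as expected for curves with no common component (the affine F_11-count falls short of the bound because intersections may lie at infinity, over extension fields, or carry multiplicity).


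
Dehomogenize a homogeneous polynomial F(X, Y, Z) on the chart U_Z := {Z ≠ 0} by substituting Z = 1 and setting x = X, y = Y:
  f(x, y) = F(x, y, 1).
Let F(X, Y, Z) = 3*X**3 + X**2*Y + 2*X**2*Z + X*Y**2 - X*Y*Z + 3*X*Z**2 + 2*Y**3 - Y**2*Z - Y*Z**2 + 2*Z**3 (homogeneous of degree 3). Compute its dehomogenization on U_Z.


f(x, y) = 3*x**3 + x**2*y + 2*x**2 + x*y**2 - x*y + 3*x + 2*y**3 - y**2 - y + 2

On U_Z we set Z = 1. Each monomial c·X^i·Y^j·Z^k in F becomes c·x^i·y^j·1^k = c·x^i·y^j.
Substituting Z = 1: F(X, Y, 1) = 3*x**3 + x**2*y + 2*x**2 + x*y**2 - x*y + 3*x + 2*y**3 - y**2 - y + 2.
Note: deg(f) ≤ deg(F) = 3; strict inequality happens when F is divisible by Z (lost terms).


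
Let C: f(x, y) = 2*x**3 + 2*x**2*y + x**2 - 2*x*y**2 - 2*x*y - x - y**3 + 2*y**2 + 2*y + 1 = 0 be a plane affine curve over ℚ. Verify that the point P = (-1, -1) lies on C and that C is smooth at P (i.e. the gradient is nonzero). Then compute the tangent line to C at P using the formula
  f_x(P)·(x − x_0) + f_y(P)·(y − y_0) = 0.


Tangent line at P: 7*x - 5*y + 2 = 0.

Step 1: f(-1, -1) = 0, so P lies on C.
Step 2: partial derivatives
  f_x(x, y) = 6*x**2 + 4*x*y + 2*x - 2*y**2 - 2*y - 1, f_y(x, y) = 2*x**2 - 4*x*y - 2*x - 3*y**2 + 4*y + 2.
  f_x(P) = 7, f_y(P) = -5 (gradient nonzero, so P is smooth).
Step 3: tangent line at P: 7·(x − -1) + -5·(y − -1) = 0.
Expanding: 7*x - 5*y + 2 = 0.


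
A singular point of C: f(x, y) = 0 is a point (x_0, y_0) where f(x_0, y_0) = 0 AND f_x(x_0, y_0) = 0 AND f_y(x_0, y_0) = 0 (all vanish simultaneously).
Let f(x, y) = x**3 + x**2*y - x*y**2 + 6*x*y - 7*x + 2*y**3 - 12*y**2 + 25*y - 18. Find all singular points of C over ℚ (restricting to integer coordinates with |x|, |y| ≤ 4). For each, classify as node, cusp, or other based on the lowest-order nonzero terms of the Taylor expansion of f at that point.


Singular points: {(-1, 2)}; classification: node.

Compute partial derivatives:
  f_x = 3*x**2 + 2*x*y - y**2 + 6*y - 7.
  f_y = x**2 - 2*x*y + 6*x + 6*y**2 - 24*y + 25.
Scan x_0 ∈ {−4, ..., 4}. For each x_0, f_y(x_0, y) is a polynomial in y; find its integer roots y ∈ {−4, ..., 4}, then test f_x and f at those candidates.
  x = -4: f_y(-4, y) = 6*y**2 - 16*y + 17; no integer root y with |y| ≤ 4.
  x = -3: f_y(-3, y) = 6*y**2 - 18*y + 16; no integer root y with |y| ≤ 4.
  x = -2: f_y(-2, y) = 6*y**2 - 20*y + 17; no integer root y with |y| ≤ 4.
  x = -1: f_y(-1, y) = 6*y**2 - 22*y + 20; vanishes at y ∈ {2}. (-1, 2): f_x = 0, f = 0 — SINGULAR.
  x = 0: f_y(0, y) = 6*y**2 - 24*y + 25; no integer root y with |y| ≤ 4.
  x = 1: f_y(1, y) = 6*y**2 - 26*y + 32; no integer root y with |y| ≤ 4.
  x = 2: f_y(2, y) = 6*y**2 - 28*y + 41; no integer root y with |y| ≤ 4.
  x = 3: f_y(3, y) = 6*y**2 - 30*y + 52; no integer root y with |y| ≤ 4.
  x = 4: f_y(4, y) = 6*y**2 - 32*y + 65; no integer root y with |y| ≤ 4.
Only singular point on the grid: (-1, 2).
Classify: substitute x = -1 + u, y = 2 + v and expand: f = u**3 + u**2*v - u**2 - u*v**2 + 2*v**3 + v**2.
No constant or linear terms (consistent with a singular point). Quadratic part: -u**2 + v**2. Cubic part: u**3 + u**2*v - u*v**2 + 2*v**3.
The quadratic part v**2 - u**2 = (v − u)(v + u) splits into two distinct linear factors, so there are two distinct tangent lines y − 2 = ±(x − -1) — this is a node (ordinary double point).
Classification: node.


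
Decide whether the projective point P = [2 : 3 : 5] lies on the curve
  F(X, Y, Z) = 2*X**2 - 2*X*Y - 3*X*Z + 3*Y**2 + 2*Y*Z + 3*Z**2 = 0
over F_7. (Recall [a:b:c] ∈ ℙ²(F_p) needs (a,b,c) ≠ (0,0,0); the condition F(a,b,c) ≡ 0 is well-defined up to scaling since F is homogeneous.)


F(2,3,5) ≡ 0 (mod 7); P is on the curve.

Evaluate F(2, 3, 5) term-by-term (mod 7).
  2*X**2 ↦ 2·4·1·1 = 8
  -2*X*Y ↦ -2·2·3·1 = -12
  -3*X*Z ↦ -3·2·1·5 = -30
  3*Y**2 ↦ 3·1·9·1 = 27
  2*Y*Z ↦ 2·1·3·5 = 30
  3*Z**2 ↦ 3·1·1·25 = 75
Sum: F(2, 3, 5) = (8) + (-12) + (-30) + (27) + (30) + (75) = 98.
Reducing mod 7: 98 ≡ 0 (mod 7).
Since F(a, b, c) ≡ 0 (mod 7), P lies on the curve.


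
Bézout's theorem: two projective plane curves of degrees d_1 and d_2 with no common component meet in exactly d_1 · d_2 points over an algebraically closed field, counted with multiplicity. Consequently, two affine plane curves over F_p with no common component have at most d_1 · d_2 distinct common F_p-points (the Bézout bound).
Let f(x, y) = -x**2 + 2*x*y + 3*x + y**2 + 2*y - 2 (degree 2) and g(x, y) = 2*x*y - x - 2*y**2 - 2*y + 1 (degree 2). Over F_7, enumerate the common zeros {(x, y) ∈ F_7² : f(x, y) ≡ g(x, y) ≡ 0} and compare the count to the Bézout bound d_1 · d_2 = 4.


Common zeros: {(1, 0), (3, 1)}; count = 2; Bézout bound = 4.

deg(f) = 2, deg(g) = 2, so Bézout bound = 4.
Scan x ∈ F_7. For each x, list the y ∈ F_7 with f(x, y) ≡ 0 and those with g(x, y) ≡ 0 (mod 7); the common zeros in that column are the intersection.
  x = 0: f ≡ 0 at y ∈ ∅; g ≡ 0 at y ∈ ∅; common: ∅.
  x = 1: f ≡ 0 at y ∈ {0, 3}; g ≡ 0 at y ∈ {0}; common: {0}.
  x = 2: f ≡ 0 at y ∈ {0, 1}; g ≡ 0 at y ∈ ∅; common: ∅.
  x = 3: f ≡ 0 at y ∈ {1, 5}; g ≡ 0 at y ∈ {1}; common: {1}.
  x = 4: f ≡ 0 at y ∈ ∅; g ≡ 0 at y ∈ ∅; common: ∅.
  x = 5: f ≡ 0 at y ∈ ∅; g ≡ 0 at y ∈ {5, 6}; common: ∅.
  x = 6: f ≡ 0 at y ∈ ∅; g ≡ 0 at y ∈ {2, 3}; common: ∅.
Collecting: common zeros = {(1, 0), (3, 1)}, so the count is 2.
Comparison with the Bézout bound: 2 ≤ 4 = deg(f)·deg(g), as expected for curves with no common component (the affine F_7-count falls short of the bound because intersections may lie at infinity, over extension fields, or carry multiplicity).


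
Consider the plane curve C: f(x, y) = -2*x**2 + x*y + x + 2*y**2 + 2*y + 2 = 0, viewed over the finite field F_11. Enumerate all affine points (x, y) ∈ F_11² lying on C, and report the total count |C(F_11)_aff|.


Affine F_11-points: {(1, 5), (1, 10), (2, 4), (2, 5), (6, 3), (6, 4), (7, 3), (7, 9), (9, 2), (9, 9), (10, 6), (10, 10)}; count = 12.

For each of the 121 pairs (x, y) ∈ F_11², evaluate f(x, y) mod 11. Record the zeros.
  x = 0: [0↦2, 1↦6, 2↦3, 3↦4, 4↦9, 5↦7, 6↦9, 7↦4, 8↦3, 9↦6, 10↦2]  zeros at y ∈ ∅
  x = 1: [0↦1, 1↦6, 2↦4, 3↦6, 4↦1, 5↦0, 6↦3, 7↦10, 8↦10, 9↦3, 10↦0]  zeros at y ∈ {5, 10}
  x = 2: [0↦7, 1↦2, 2↦1, 3↦4, 4↦0, 5↦0, 6↦4, 7↦1, 8↦2, 9↦7, 10↦5]  zeros at y ∈ {4, 5}
  x = 3: [0↦9, 1↦5, 2↦5, 3↦9, 4↦6, 5↦7, 6↦1, 7↦10, 8↦1, 9↦7, 10↦6]  zeros at y ∈ ∅
  x = 4: [0↦7, 1↦4, 2↦5, 3↦10, 4↦8, 5↦10, 6↦5, 7↦4, 8↦7, 9↦3, 10↦3]  zeros at y ∈ ∅
  x = 5: [0↦1, 1↦10, 2↦1, 3↦7, 4↦6, 5↦9, 6↦5, 7↦5, 8↦9, 9↦6, 10↦7]  zeros at y ∈ ∅
  x = 6: [0↦2, 1↦1, 2↦4, 3↦0, 4↦0, 5↦4, 6↦1, 7↦2, 8↦7, 9↦5, 10↦7]  zeros at y ∈ {3, 4}
  x = 7: [0↦10, 1↦10, 2↦3, 3↦0, 4↦1, 5↦6, 6↦4, 7↦6, 8↦1, 9↦0, 10↦3]  zeros at y ∈ {3, 9}
  x = 8: [0↦3, 1↦4, 2↦9, 3↦7, 4↦9, 5↦4, 6↦3, 7↦6, 8↦2, 9↦2, 10↦6]  zeros at y ∈ ∅
  x = 9: [0↦3, 1↦5, 2↦0, 3↦10, 4↦2, 5↦9, 6↦9, 7↦2, 8↦10, 9↦0, 10↦5]  zeros at y ∈ {2, 9}
  x = 10: [0↦10, 1↦2, 2↦9, 3↦9, 4↦2, 5↦10, 6↦0, 7↦5, 8↦3, 9↦5, 10↦0]  zeros at y ∈ {6, 10}
Collecting zeros: affine points = {(1, 5), (1, 10), (2, 4), (2, 5), (6, 3), (6, 4), (7, 3), (7, 9), (9, 2), (9, 9), (10, 6), (10, 10)}.
Total count |C(F_11)_aff| = 12.


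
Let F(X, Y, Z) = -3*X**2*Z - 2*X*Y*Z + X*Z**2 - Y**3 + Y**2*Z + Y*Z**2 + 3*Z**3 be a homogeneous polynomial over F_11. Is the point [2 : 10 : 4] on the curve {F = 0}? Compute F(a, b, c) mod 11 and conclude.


F(2,10,4) ≡ 5 (mod 11); P is NOT on the curve.

Evaluate F(2, 10, 4) term-by-term (mod 11).
  -3*X**2*Z ↦ -3·4·1·4 = -48
  -2*X*Y*Z ↦ -2·2·10·4 = -160
  X*Z**2 ↦ 1·2·1·16 = 32
  -Y**3 ↦ -1·1·1000·1 = -1000
  Y**2*Z ↦ 1·1·100·4 = 400
  Y*Z**2 ↦ 1·1·10·16 = 160
  3*Z**3 ↦ 3·1·1·64 = 192
Sum: F(2, 10, 4) = (-48) + (-160) + (32) + (-1000) + (400) + (160) + (192) = -424.
Reducing mod 11: -424 ≡ 5 (mod 11).
Since F(a, b, c) ≡ 5 ≠ 0 (mod 11), P does NOT lie on the curve.


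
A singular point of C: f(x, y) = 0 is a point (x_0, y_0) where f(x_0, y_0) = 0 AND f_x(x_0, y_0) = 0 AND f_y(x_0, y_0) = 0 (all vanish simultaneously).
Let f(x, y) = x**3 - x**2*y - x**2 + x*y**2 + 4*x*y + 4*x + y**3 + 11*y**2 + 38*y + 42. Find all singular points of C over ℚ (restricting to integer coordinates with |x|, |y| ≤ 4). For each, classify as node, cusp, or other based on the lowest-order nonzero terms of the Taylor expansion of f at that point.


Singular points: {(-1, -3)}; classification: node.

Compute partial derivatives:
  f_x = 3*x**2 - 2*x*y - 2*x + y**2 + 4*y + 4.
  f_y = -x**2 + 2*x*y + 4*x + 3*y**2 + 22*y + 38.
Scan x_0 ∈ {−4, ..., 4}. For each x_0, f_y(x_0, y) is a polynomial in y; find its integer roots y ∈ {−4, ..., 4}, then test f_x and f at those candidates.
  x = -4: f_y(-4, y) = 3*y**2 + 14*y + 6; no integer root y with |y| ≤ 4.
  x = -3: f_y(-3, y) = 3*y**2 + 16*y + 17; no integer root y with |y| ≤ 4.
  x = -2: f_y(-2, y) = 3*y**2 + 18*y + 26; no integer root y with |y| ≤ 4.
  x = -1: f_y(-1, y) = 3*y**2 + 20*y + 33; vanishes at y ∈ {-3}. (-1, -3): f_x = 0, f = 0 — SINGULAR.
  x = 0: f_y(0, y) = 3*y**2 + 22*y + 38; no integer root y with |y| ≤ 4.
  x = 1: f_y(1, y) = 3*y**2 + 24*y + 41; no integer root y with |y| ≤ 4.
  x = 2: f_y(2, y) = 3*y**2 + 26*y + 42; no integer root y with |y| ≤ 4.
  x = 3: f_y(3, y) = 3*y**2 + 28*y + 41; no integer root y with |y| ≤ 4.
  x = 4: f_y(4, y) = 3*y**2 + 30*y + 38; no integer root y with |y| ≤ 4.
Only singular point on the grid: (-1, -3).
Classify: substitute x = -1 + u, y = -3 + v and expand: f = u**3 - u**2*v - u**2 + u*v**2 + v**3 + v**2.
No constant or linear terms (consistent with a singular point). Quadratic part: -u**2 + v**2. Cubic part: u**3 - u**2*v + u*v**2 + v**3.
The quadratic part v**2 - u**2 = (v − u)(v + u) splits into two distinct linear factors, so there are two distinct tangent lines y − -3 = ±(x − -1) — this is a node (ordinary double point).
Classification: node.


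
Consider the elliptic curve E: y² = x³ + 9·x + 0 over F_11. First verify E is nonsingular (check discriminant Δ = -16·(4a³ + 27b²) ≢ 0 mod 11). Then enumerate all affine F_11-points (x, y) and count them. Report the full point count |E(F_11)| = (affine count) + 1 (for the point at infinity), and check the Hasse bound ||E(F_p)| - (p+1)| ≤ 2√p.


Affine points = {(0, 0), (2, 2), (2, 9), (4, 1), (4, 10), (5, 4), (5, 7), (8, 1), (8, 10), (10, 1), (10, 10)}; affine count = 11; |E(F_11)| = 12.

Discriminant check: Δ ∝ 4a³ + 27b² = 4·9³ + 27·0² = 4·729 + 27·0 ≡ 1 (mod 11). Nonzero ⇒ E is nonsingular.
For each x ∈ F_11, compute rhs = x³ + 9·x + 0 mod 11, then count y ∈ F_11 with y² ≡ rhs.
  x = 0: rhs = 0, matching y values: 0 (1 points).
  x = 1: rhs = 10, matching y values: none (0 points).
  x = 2: rhs = 4, matching y values: 2, 9 (2 points).
  x = 3: rhs = 10, matching y values: none (0 points).
  x = 4: rhs = 1, matching y values: 1, 10 (2 points).
  x = 5: rhs = 5, matching y values: 4, 7 (2 points).
  x = 6: rhs = 6, matching y values: none (0 points).
  x = 7: rhs = 10, matching y values: none (0 points).
  x = 8: rhs = 1, matching y values: 1, 10 (2 points).
  x = 9: rhs = 7, matching y values: none (0 points).
  x = 10: rhs = 1, matching y values: 1, 10 (2 points).
Total affine count: 11.
Full point count |E(F_11)| = 11 + 1 = 12.
Hasse bound: |12 − (11+1)| = |0| = 0 ≤ 2√11 ≈ 6.6332 ✓.


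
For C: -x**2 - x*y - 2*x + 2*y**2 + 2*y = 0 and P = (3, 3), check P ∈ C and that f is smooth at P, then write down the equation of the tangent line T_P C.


Tangent line at P: -11*x + 11*y = 0.

Step 1: f(3, 3) = 0, so P lies on C.
Step 2: partial derivatives
  f_x(x, y) = -2*x - y - 2, f_y(x, y) = -x + 4*y + 2.
  f_x(P) = -11, f_y(P) = 11 (gradient nonzero, so P is smooth).
Step 3: tangent line at P: -11·(x − 3) + 11·(y − 3) = 0.
Expanding: -11*x + 11*y = 0.


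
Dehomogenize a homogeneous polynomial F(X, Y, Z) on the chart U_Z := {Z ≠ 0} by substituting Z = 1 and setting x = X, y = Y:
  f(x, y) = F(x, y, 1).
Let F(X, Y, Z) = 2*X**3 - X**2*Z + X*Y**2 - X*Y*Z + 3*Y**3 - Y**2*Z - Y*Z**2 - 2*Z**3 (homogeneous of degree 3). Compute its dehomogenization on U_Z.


f(x, y) = 2*x**3 - x**2 + x*y**2 - x*y + 3*y**3 - y**2 - y - 2

On U_Z we set Z = 1. Each monomial c·X^i·Y^j·Z^k in F becomes c·x^i·y^j·1^k = c·x^i·y^j.
Substituting Z = 1: F(X, Y, 1) = 2*x**3 - x**2 + x*y**2 - x*y + 3*y**3 - y**2 - y - 2.
Note: deg(f) ≤ deg(F) = 3; strict inequality happens when F is divisible by Z (lost terms).


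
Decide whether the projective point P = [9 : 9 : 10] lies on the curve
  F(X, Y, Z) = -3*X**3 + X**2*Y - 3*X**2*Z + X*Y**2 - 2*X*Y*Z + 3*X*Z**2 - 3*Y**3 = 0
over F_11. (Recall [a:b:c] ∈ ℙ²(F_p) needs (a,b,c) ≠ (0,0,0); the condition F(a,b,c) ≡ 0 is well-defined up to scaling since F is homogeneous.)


F(9,9,10) ≡ 2 (mod 11); P is NOT on the curve.

Evaluate F(9, 9, 10) term-by-term (mod 11).
  -3*X**3 ↦ -3·729·1·1 = -2187
  X**2*Y ↦ 1·81·9·1 = 729
  -3*X**2*Z ↦ -3·81·1·10 = -2430
  X*Y**2 ↦ 1·9·81·1 = 729
  -2*X*Y*Z ↦ -2·9·9·10 = -1620
  3*X*Z**2 ↦ 3·9·1·100 = 2700
  -3*Y**3 ↦ -3·1·729·1 = -2187
Sum: F(9, 9, 10) = (-2187) + (729) + (-2430) + (729) + (-1620) + (2700) + (-2187) = -4266.
Reducing mod 11: -4266 ≡ 2 (mod 11).
Since F(a, b, c) ≡ 2 ≠ 0 (mod 11), P does NOT lie on the curve.


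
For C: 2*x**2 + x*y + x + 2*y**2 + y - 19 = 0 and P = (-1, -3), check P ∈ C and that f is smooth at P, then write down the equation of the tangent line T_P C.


Tangent line at P: -6*x - 12*y - 42 = 0.

Step 1: f(-1, -3) = 0, so P lies on C.
Step 2: partial derivatives
  f_x(x, y) = 4*x + y + 1, f_y(x, y) = x + 4*y + 1.
  f_x(P) = -6, f_y(P) = -12 (gradient nonzero, so P is smooth).
Step 3: tangent line at P: -6·(x − -1) + -12·(y − -3) = 0.
Expanding: -6*x - 12*y - 42 = 0.


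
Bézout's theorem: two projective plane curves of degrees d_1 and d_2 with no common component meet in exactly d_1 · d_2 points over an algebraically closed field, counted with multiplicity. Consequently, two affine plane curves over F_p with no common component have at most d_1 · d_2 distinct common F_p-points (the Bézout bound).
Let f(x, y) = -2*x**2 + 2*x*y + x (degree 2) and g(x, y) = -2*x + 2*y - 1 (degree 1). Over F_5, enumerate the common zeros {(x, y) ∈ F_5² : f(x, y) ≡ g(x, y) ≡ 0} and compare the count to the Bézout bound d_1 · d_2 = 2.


Common zeros: {(0, 3)}; count = 1; Bézout bound = 2.

deg(f) = 2, deg(g) = 1, so Bézout bound = 2.
Scan x ∈ F_5. For each x, list the y ∈ F_5 with f(x, y) ≡ 0 and those with g(x, y) ≡ 0 (mod 5); the common zeros in that column are the intersection.
  x = 0: f ≡ 0 at y ∈ {0, 1, 2, 3, 4}; g ≡ 0 at y ∈ {3}; common: {3}.
  x = 1: f ≡ 0 at y ∈ {3}; g ≡ 0 at y ∈ {4}; common: ∅.
  x = 2: f ≡ 0 at y ∈ {4}; g ≡ 0 at y ∈ {0}; common: ∅.
  x = 3: f ≡ 0 at y ∈ {0}; g ≡ 0 at y ∈ {1}; common: ∅.
  x = 4: f ≡ 0 at y ∈ {1}; g ≡ 0 at y ∈ {2}; common: ∅.
Collecting: common zeros = {(0, 3)}, so the count is 1.
Comparison with the Bézout bound: 1 ≤ 2 = deg(f)·deg(g), as expected for curves with no common component (the affine F_5-count falls short of the bound because intersections may lie at infinity, over extension fields, or carry multiplicity).


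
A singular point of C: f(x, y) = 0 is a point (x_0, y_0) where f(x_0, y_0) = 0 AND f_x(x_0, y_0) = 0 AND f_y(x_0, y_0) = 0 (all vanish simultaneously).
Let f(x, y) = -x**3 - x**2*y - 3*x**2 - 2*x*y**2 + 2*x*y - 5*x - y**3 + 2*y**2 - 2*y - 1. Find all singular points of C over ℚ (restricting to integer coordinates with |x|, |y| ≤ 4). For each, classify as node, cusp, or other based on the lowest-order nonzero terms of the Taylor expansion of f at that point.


Singular points: {(-1, 1)}; classification: node.

Compute partial derivatives:
  f_x = -3*x**2 - 2*x*y - 6*x - 2*y**2 + 2*y - 5.
  f_y = -x**2 - 4*x*y + 2*x - 3*y**2 + 4*y - 2.
Scan x_0 ∈ {−4, ..., 4}. For each x_0, f_y(x_0, y) is a polynomial in y; find its integer roots y ∈ {−4, ..., 4}, then test f_x and f at those candidates.
  x = -4: f_y(-4, y) = -3*y**2 + 20*y - 26; no integer root y with |y| ≤ 4.
  x = -3: f_y(-3, y) = -3*y**2 + 16*y - 17; no integer root y with |y| ≤ 4.
  x = -2: f_y(-2, y) = -3*y**2 + 12*y - 10; no integer root y with |y| ≤ 4.
  x = -1: f_y(-1, y) = -3*y**2 + 8*y - 5; vanishes at y ∈ {1}. (-1, 1): f_x = 0, f = 0 — SINGULAR.
  x = 0: f_y(0, y) = -3*y**2 + 4*y - 2; no integer root y with |y| ≤ 4.
  x = 1: f_y(1, y) = -3*y**2 - 1; no integer root y with |y| ≤ 4.
  x = 2: f_y(2, y) = -3*y**2 - 4*y - 2; no integer root y with |y| ≤ 4.
  x = 3: f_y(3, y) = -3*y**2 - 8*y - 5; vanishes at y ∈ {-1}. (3, -1): f_x = -48 ≠ 0.
  x = 4: f_y(4, y) = -3*y**2 - 12*y - 10; no integer root y with |y| ≤ 4.
Only singular point on the grid: (-1, 1).
Classify: substitute x = -1 + u, y = 1 + v and expand: f = -u**3 - u**2*v - u**2 - 2*u*v**2 - v**3 + v**2.
No constant or linear terms (consistent with a singular point). Quadratic part: -u**2 + v**2. Cubic part: -u**3 - u**2*v - 2*u*v**2 - v**3.
The quadratic part v**2 - u**2 = (v − u)(v + u) splits into two distinct linear factors, so there are two distinct tangent lines y − 1 = ±(x − -1) — this is a node (ordinary double point).
Classification: node.


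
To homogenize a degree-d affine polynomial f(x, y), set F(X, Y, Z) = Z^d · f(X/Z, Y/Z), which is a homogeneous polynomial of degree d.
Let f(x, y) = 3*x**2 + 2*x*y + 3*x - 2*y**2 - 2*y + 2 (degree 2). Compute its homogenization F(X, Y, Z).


F(X, Y, Z) = 3*X**2 + 2*X*Y + 3*X*Z - 2*Y**2 - 2*Y*Z + 2*Z**2

deg(f) = 2.
Substitute x = X/Z, y = Y/Z into f, then multiply by Z^2.
  monomial 3·x^2·y^0 ↦ 3·X^2·Y^0·Z^0.
  monomial 2·x^1·y^1 ↦ 2·X^1·Y^1·Z^0.
  monomial 3·x^1·y^0 ↦ 3·X^1·Y^0·Z^1.
  monomial -2·x^0·y^2 ↦ -2·X^0·Y^2·Z^0.
  monomial -2·x^0·y^1 ↦ -2·X^0·Y^1·Z^1.
  monomial 2·x^0·y^0 ↦ 2·X^0·Y^0·Z^2.
Collecting: F(X, Y, Z) = 3*X**2 + 2*X*Y + 3*X*Z - 2*Y**2 - 2*Y*Z + 2*Z**2.


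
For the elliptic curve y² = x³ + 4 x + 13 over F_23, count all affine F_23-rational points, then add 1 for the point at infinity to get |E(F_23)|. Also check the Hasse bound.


Affine points = {(0, 6), (0, 17), (1, 8), (1, 15), (2, 11), (2, 12), (3, 11), (3, 12), (4, 1), (4, 22), (6, 0), (7, 4), (7, 19), (10, 8), (10, 15), (11, 10), (11, 13), (12, 8), (12, 15), (13, 10), (13, 13), (17, 7), (17, 16), (18, 11), (18, 12), (19, 5), (19, 18), (22, 10), (22, 13)}; affine count = 29; |E(F_23)| = 30.

Discriminant check: Δ ∝ 4a³ + 27b² = 4·4³ + 27·13² = 4·64 + 27·169 ≡ 12 (mod 23). Nonzero ⇒ E is nonsingular.
For each x ∈ F_23, compute rhs = x³ + 4·x + 13 mod 23, then count y ∈ F_23 with y² ≡ rhs.
  x = 0: rhs = 13, matching y values: 6, 17 (2 points).
  x = 1: rhs = 18, matching y values: 8, 15 (2 points).
  x = 2: rhs = 6, matching y values: 11, 12 (2 points).
  x = 3: rhs = 6, matching y values: 11, 12 (2 points).
  x = 4: rhs = 1, matching y values: 1, 22 (2 points).
  x = 5: rhs = 20, matching y values: none (0 points).
  x = 6: rhs = 0, matching y values: 0 (1 points).
  x = 7: rhs = 16, matching y values: 4, 19 (2 points).
  x = 8: rhs = 5, matching y values: none (0 points).
  x = 9: rhs = 19, matching y values: none (0 points).
  x = 10: rhs = 18, matching y values: 8, 15 (2 points).
  x = 11: rhs = 8, matching y values: 10, 13 (2 points).
  x = 12: rhs = 18, matching y values: 8, 15 (2 points).
  x = 13: rhs = 8, matching y values: 10, 13 (2 points).
  x = 14: rhs = 7, matching y values: none (0 points).
  x = 15: rhs = 21, matching y values: none (0 points).
  x = 16: rhs = 10, matching y values: none (0 points).
  x = 17: rhs = 3, matching y values: 7, 16 (2 points).
  x = 18: rhs = 6, matching y values: 11, 12 (2 points).
  x = 19: rhs = 2, matching y values: 5, 18 (2 points).
  x = 20: rhs = 20, matching y values: none (0 points).
  x = 21: rhs = 20, matching y values: none (0 points).
  x = 22: rhs = 8, matching y values: 10, 13 (2 points).
Total affine count: 29.
Full point count |E(F_23)| = 29 + 1 = 30.
Hasse bound: |30 − (23+1)| = |6| = 6 ≤ 2√23 ≈ 9.5917 ✓.


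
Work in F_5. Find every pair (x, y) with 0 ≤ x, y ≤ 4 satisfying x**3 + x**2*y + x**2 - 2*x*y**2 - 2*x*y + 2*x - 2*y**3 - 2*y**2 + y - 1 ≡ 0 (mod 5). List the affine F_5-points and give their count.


Affine F_5-points: {(0, 3), (2, 0), (2, 3), (2, 4), (3, 1), (4, 3), (4, 4)}; count = 7.

For each of the 25 pairs (x, y) ∈ F_5², evaluate f(x, y) mod 5. Record the zeros.
  x = 0: [0↦4, 1↦1, 2↦2, 3↦0, 4↦3]  zeros at y ∈ {3}
  x = 1: [0↦3, 1↦2, 2↦1, 3↦3, 4↦1]  zeros at y ∈ ∅
  x = 2: [0↦0, 1↦3, 2↦2, 3↦0, 4↦0]  zeros at y ∈ {0, 3, 4}
  x = 3: [0↦1, 1↦0, 2↦1, 3↦2, 4↦1]  zeros at y ∈ {1}
  x = 4: [0↦2, 1↦4, 2↦4, 3↦0, 4↦0]  zeros at y ∈ {3, 4}
Collecting zeros: affine points = {(0, 3), (2, 0), (2, 3), (2, 4), (3, 1), (4, 3), (4, 4)}.
Total count |C(F_5)_aff| = 7.


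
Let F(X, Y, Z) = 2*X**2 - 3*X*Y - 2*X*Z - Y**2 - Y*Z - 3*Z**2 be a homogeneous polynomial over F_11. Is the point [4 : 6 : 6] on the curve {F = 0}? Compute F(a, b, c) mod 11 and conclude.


F(4,6,6) ≡ 7 (mod 11); P is NOT on the curve.

Evaluate F(4, 6, 6) term-by-term (mod 11).
  2*X**2 ↦ 2·16·1·1 = 32
  -3*X*Y ↦ -3·4·6·1 = -72
  -2*X*Z ↦ -2·4·1·6 = -48
  -Y**2 ↦ -1·1·36·1 = -36
  -Y*Z ↦ -1·1·6·6 = -36
  -3*Z**2 ↦ -3·1·1·36 = -108
Sum: F(4, 6, 6) = (32) + (-72) + (-48) + (-36) + (-36) + (-108) = -268.
Reducing mod 11: -268 ≡ 7 (mod 11).
Since F(a, b, c) ≡ 7 ≠ 0 (mod 11), P does NOT lie on the curve.


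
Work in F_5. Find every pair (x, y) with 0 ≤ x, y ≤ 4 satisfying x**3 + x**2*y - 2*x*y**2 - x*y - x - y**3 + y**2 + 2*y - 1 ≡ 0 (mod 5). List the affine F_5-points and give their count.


Affine F_5-points: {(2, 0), (2, 1), (3, 1), (3, 3), (4, 1)}; count = 5.

For each of the 25 pairs (x, y) ∈ F_5², evaluate f(x, y) mod 5. Record the zeros.
  x = 0: [0↦4, 1↦1, 2↦4, 3↦2, 4↦4]  zeros at y ∈ ∅
  x = 1: [0↦4, 1↦4, 2↦1, 3↦4, 4↦2]  zeros at y ∈ ∅
  x = 2: [0↦0, 1↦0, 2↦3, 3↦3, 4↦4]  zeros at y ∈ {0, 1}
  x = 3: [0↦3, 1↦0, 2↦1, 3↦0, 4↦1]  zeros at y ∈ {1, 3}
  x = 4: [0↦4, 1↦0, 2↦1, 3↦1, 4↦4]  zeros at y ∈ {1}
Collecting zeros: affine points = {(2, 0), (2, 1), (3, 1), (3, 3), (4, 1)}.
Total count |C(F_5)_aff| = 5.


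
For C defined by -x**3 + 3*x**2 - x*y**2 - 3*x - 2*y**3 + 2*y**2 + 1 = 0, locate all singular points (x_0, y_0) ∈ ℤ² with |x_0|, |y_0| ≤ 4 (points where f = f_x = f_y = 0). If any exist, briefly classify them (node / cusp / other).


Singular points: {(1, 0)}; classification: cusp.

Compute partial derivatives:
  f_x = -3*x**2 + 6*x - y**2 - 3.
  f_y = -2*x*y - 6*y**2 + 4*y.
Scan x_0 ∈ {−4, ..., 4}. For each x_0, f_y(x_0, y) is a polynomial in y; find its integer roots y ∈ {−4, ..., 4}, then test f_x and f at those candidates.
  x = -4: f_y(-4, y) = -6*y**2 + 12*y; vanishes at y ∈ {0, 2}. (-4, 0): f_x = -75 ≠ 0; (-4, 2): f_x = -79 ≠ 0.
  x = -3: f_y(-3, y) = -6*y**2 + 10*y; vanishes at y ∈ {0}. (-3, 0): f_x = -48 ≠ 0.
  x = -2: f_y(-2, y) = -6*y**2 + 8*y; vanishes at y ∈ {0}. (-2, 0): f_x = -27 ≠ 0.
  x = -1: f_y(-1, y) = -6*y**2 + 6*y; vanishes at y ∈ {0, 1}. (-1, 0): f_x = -12 ≠ 0; (-1, 1): f_x = -13 ≠ 0.
  x = 0: f_y(0, y) = -6*y**2 + 4*y; vanishes at y ∈ {0}. (0, 0): f_x = -3 ≠ 0.
  x = 1: f_y(1, y) = -6*y**2 + 2*y; vanishes at y ∈ {0}. (1, 0): f_x = 0, f = 0 — SINGULAR.
  x = 2: f_y(2, y) = -6*y**2; vanishes at y ∈ {0}. (2, 0): f_x = -3 ≠ 0.
  x = 3: f_y(3, y) = -6*y**2 - 2*y; vanishes at y ∈ {0}. (3, 0): f_x = -12 ≠ 0.
  x = 4: f_y(4, y) = -6*y**2 - 4*y; vanishes at y ∈ {0}. (4, 0): f_x = -27 ≠ 0.
Only singular point on the grid: (1, 0).
Classify: substitute x = 1 + u, y = 0 + v and expand: f = -u**3 - u*v**2 - 2*v**3 + v**2.
No constant or linear terms (consistent with a singular point). Quadratic part: v**2. Cubic part: -u**3 - u*v**2 - 2*v**3.
The quadratic part v**2 is a perfect square, so there is a single (double) tangent line v = 0, i.e. y = 0. Restricting the cubic part to that line (v = 0) leaves -u**3 ≠ 0, so f is not divisible by v and the branch is v² ≈ u**3 to lowest order — this is a cusp.
Classification: cusp.
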